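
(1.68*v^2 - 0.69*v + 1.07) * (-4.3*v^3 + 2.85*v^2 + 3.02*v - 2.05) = -7.224*v^5 + 7.755*v^4 - 1.4939*v^3 - 2.4783*v^2 + 4.6459*v - 2.1935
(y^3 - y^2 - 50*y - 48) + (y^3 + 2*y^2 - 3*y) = 2*y^3 + y^2 - 53*y - 48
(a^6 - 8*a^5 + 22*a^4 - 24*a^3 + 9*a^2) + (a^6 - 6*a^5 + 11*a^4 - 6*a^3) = 2*a^6 - 14*a^5 + 33*a^4 - 30*a^3 + 9*a^2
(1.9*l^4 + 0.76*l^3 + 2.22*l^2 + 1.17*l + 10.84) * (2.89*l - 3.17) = 5.491*l^5 - 3.8266*l^4 + 4.0066*l^3 - 3.6561*l^2 + 27.6187*l - 34.3628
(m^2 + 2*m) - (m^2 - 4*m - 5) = 6*m + 5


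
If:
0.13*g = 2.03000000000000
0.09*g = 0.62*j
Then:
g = 15.62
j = 2.27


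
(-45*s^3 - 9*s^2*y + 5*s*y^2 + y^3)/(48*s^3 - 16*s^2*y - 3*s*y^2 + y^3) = (15*s^2 + 8*s*y + y^2)/(-16*s^2 + y^2)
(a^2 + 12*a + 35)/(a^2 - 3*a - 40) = (a + 7)/(a - 8)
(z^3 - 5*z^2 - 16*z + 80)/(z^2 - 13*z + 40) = (z^2 - 16)/(z - 8)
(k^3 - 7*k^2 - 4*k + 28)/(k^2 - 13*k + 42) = (k^2 - 4)/(k - 6)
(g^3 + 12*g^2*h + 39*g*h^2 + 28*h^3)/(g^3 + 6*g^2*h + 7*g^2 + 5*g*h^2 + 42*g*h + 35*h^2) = (g^2 + 11*g*h + 28*h^2)/(g^2 + 5*g*h + 7*g + 35*h)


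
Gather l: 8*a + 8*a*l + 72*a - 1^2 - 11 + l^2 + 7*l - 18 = 80*a + l^2 + l*(8*a + 7) - 30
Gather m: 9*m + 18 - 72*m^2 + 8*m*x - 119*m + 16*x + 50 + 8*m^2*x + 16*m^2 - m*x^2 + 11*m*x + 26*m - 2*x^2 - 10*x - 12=m^2*(8*x - 56) + m*(-x^2 + 19*x - 84) - 2*x^2 + 6*x + 56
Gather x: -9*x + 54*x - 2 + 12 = 45*x + 10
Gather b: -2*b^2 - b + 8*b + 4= -2*b^2 + 7*b + 4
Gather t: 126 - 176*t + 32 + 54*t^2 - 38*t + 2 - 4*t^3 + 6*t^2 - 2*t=-4*t^3 + 60*t^2 - 216*t + 160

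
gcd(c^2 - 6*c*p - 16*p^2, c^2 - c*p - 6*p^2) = c + 2*p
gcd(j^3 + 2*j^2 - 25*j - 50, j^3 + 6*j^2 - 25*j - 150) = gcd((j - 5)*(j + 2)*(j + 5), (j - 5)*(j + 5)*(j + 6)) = j^2 - 25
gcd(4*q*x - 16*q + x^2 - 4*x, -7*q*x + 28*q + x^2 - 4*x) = x - 4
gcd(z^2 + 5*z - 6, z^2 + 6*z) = z + 6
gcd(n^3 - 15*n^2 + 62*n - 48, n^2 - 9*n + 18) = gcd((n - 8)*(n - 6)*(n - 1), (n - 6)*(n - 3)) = n - 6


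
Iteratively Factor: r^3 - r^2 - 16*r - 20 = (r + 2)*(r^2 - 3*r - 10) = (r - 5)*(r + 2)*(r + 2)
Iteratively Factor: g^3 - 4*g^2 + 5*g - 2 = (g - 2)*(g^2 - 2*g + 1) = (g - 2)*(g - 1)*(g - 1)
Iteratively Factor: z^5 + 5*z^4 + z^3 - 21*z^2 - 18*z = (z - 2)*(z^4 + 7*z^3 + 15*z^2 + 9*z) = (z - 2)*(z + 3)*(z^3 + 4*z^2 + 3*z) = z*(z - 2)*(z + 3)*(z^2 + 4*z + 3) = z*(z - 2)*(z + 1)*(z + 3)*(z + 3)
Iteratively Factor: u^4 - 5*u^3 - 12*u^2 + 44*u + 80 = (u + 2)*(u^3 - 7*u^2 + 2*u + 40) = (u + 2)^2*(u^2 - 9*u + 20) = (u - 5)*(u + 2)^2*(u - 4)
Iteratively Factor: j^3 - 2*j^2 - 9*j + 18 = (j - 3)*(j^2 + j - 6) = (j - 3)*(j + 3)*(j - 2)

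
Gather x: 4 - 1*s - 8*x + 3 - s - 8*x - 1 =-2*s - 16*x + 6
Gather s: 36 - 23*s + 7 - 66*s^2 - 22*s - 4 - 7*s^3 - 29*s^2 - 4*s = -7*s^3 - 95*s^2 - 49*s + 39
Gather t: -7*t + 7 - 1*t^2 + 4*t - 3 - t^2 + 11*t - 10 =-2*t^2 + 8*t - 6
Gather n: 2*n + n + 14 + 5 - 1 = 3*n + 18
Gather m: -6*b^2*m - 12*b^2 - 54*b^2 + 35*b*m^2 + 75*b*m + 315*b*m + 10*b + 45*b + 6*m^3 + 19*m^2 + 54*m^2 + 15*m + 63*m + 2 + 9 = -66*b^2 + 55*b + 6*m^3 + m^2*(35*b + 73) + m*(-6*b^2 + 390*b + 78) + 11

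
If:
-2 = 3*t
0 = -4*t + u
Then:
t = -2/3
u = -8/3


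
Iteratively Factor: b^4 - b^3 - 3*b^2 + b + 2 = (b + 1)*(b^3 - 2*b^2 - b + 2) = (b - 1)*(b + 1)*(b^2 - b - 2) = (b - 2)*(b - 1)*(b + 1)*(b + 1)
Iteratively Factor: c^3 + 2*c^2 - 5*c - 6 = (c + 3)*(c^2 - c - 2) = (c - 2)*(c + 3)*(c + 1)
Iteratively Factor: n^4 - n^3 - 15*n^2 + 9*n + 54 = (n + 2)*(n^3 - 3*n^2 - 9*n + 27) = (n - 3)*(n + 2)*(n^2 - 9) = (n - 3)^2*(n + 2)*(n + 3)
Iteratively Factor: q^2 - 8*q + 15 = (q - 3)*(q - 5)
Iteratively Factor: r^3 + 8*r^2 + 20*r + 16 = (r + 2)*(r^2 + 6*r + 8) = (r + 2)*(r + 4)*(r + 2)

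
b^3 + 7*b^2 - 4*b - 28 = (b - 2)*(b + 2)*(b + 7)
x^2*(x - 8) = x^3 - 8*x^2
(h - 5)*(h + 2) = h^2 - 3*h - 10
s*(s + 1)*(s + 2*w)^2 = s^4 + 4*s^3*w + s^3 + 4*s^2*w^2 + 4*s^2*w + 4*s*w^2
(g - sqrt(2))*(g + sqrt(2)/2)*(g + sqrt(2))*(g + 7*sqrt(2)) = g^4 + 15*sqrt(2)*g^3/2 + 5*g^2 - 15*sqrt(2)*g - 14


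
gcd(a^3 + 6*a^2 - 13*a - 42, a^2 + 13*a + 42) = a + 7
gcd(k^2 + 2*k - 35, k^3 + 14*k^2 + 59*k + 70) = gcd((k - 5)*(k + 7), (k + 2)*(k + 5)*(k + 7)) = k + 7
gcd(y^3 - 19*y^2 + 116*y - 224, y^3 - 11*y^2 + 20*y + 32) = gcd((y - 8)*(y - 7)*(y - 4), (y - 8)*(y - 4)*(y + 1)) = y^2 - 12*y + 32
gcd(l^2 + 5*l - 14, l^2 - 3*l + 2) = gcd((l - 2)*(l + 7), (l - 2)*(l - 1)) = l - 2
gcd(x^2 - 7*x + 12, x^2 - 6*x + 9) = x - 3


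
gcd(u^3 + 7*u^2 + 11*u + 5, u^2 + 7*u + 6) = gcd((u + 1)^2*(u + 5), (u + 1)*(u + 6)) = u + 1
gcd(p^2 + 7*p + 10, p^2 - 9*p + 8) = 1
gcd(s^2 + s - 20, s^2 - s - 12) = s - 4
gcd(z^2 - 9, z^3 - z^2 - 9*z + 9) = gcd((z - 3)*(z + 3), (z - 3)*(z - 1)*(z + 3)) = z^2 - 9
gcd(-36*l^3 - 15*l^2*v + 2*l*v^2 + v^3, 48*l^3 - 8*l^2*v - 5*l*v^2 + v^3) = -12*l^2 - l*v + v^2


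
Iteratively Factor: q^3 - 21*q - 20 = (q + 4)*(q^2 - 4*q - 5) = (q + 1)*(q + 4)*(q - 5)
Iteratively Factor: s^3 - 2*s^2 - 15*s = (s)*(s^2 - 2*s - 15) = s*(s - 5)*(s + 3)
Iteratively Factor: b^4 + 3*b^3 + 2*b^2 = (b)*(b^3 + 3*b^2 + 2*b) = b*(b + 1)*(b^2 + 2*b) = b^2*(b + 1)*(b + 2)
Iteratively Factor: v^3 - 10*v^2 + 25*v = (v - 5)*(v^2 - 5*v) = v*(v - 5)*(v - 5)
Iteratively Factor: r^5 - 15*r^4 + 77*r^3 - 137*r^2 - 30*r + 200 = (r - 2)*(r^4 - 13*r^3 + 51*r^2 - 35*r - 100) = (r - 4)*(r - 2)*(r^3 - 9*r^2 + 15*r + 25) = (r - 5)*(r - 4)*(r - 2)*(r^2 - 4*r - 5) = (r - 5)*(r - 4)*(r - 2)*(r + 1)*(r - 5)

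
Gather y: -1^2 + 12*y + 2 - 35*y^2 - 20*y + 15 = -35*y^2 - 8*y + 16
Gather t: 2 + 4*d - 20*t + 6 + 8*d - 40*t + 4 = 12*d - 60*t + 12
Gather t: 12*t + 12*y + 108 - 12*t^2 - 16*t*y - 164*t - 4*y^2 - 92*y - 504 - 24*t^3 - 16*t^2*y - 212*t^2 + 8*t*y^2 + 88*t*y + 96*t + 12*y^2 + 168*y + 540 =-24*t^3 + t^2*(-16*y - 224) + t*(8*y^2 + 72*y - 56) + 8*y^2 + 88*y + 144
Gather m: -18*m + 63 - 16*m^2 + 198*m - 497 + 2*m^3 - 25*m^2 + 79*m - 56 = 2*m^3 - 41*m^2 + 259*m - 490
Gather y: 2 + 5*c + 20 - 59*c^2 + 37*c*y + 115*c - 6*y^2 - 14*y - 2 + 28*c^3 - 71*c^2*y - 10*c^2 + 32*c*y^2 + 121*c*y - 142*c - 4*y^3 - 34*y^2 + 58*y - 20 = 28*c^3 - 69*c^2 - 22*c - 4*y^3 + y^2*(32*c - 40) + y*(-71*c^2 + 158*c + 44)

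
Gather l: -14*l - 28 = -14*l - 28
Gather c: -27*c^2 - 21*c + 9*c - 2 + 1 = -27*c^2 - 12*c - 1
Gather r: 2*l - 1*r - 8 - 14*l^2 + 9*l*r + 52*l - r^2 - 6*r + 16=-14*l^2 + 54*l - r^2 + r*(9*l - 7) + 8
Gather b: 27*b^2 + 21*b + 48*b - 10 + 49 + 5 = 27*b^2 + 69*b + 44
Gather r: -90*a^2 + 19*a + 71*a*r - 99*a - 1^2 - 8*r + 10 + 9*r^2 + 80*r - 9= -90*a^2 - 80*a + 9*r^2 + r*(71*a + 72)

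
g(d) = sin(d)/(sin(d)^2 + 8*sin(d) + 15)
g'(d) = (-2*sin(d)*cos(d) - 8*cos(d))*sin(d)/(sin(d)^2 + 8*sin(d) + 15)^2 + cos(d)/(sin(d)^2 + 8*sin(d) + 15) = (cos(d)^2 + 14)*cos(d)/((sin(d) + 3)^2*(sin(d) + 5)^2)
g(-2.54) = -0.05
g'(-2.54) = -0.10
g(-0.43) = -0.04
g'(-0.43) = 0.10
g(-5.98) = 0.02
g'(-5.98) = 0.05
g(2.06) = 0.04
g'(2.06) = -0.01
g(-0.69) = -0.06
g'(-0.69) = 0.11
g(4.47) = -0.12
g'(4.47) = -0.05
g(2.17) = 0.04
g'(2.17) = -0.02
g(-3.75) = 0.03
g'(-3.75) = -0.03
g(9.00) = 0.02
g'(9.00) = -0.04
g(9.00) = 0.02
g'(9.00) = -0.04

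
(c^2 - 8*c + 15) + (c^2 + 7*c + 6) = 2*c^2 - c + 21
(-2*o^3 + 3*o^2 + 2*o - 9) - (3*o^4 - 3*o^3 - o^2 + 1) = -3*o^4 + o^3 + 4*o^2 + 2*o - 10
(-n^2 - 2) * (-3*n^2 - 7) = 3*n^4 + 13*n^2 + 14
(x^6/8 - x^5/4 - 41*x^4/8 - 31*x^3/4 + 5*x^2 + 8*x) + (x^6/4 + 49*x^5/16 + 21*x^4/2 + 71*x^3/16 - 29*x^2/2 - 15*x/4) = 3*x^6/8 + 45*x^5/16 + 43*x^4/8 - 53*x^3/16 - 19*x^2/2 + 17*x/4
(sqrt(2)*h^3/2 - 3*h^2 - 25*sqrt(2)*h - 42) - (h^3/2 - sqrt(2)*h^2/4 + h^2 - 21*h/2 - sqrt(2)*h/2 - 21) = -h^3/2 + sqrt(2)*h^3/2 - 4*h^2 + sqrt(2)*h^2/4 - 49*sqrt(2)*h/2 + 21*h/2 - 21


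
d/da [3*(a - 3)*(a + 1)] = 6*a - 6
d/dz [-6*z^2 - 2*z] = -12*z - 2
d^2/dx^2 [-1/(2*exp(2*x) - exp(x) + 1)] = (-2*(4*exp(x) - 1)^2*exp(x) + (8*exp(x) - 1)*(2*exp(2*x) - exp(x) + 1))*exp(x)/(2*exp(2*x) - exp(x) + 1)^3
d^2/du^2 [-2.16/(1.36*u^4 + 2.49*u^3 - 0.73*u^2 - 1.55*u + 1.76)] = ((35.2512*u^2 + 32.2704*u - 3.1536)*(1.36*u^4 + 2.49*u^3 - 0.73*u^2 - 1.55*u + 1.76) - 2.16*(5.44*u^3 + 7.47*u^2 - 1.46*u - 1.55)*(10.88*u^3 + 14.94*u^2 - 2.92*u - 3.1))/(1.36*u^4 + 2.49*u^3 - 0.73*u^2 - 1.55*u + 1.76)^3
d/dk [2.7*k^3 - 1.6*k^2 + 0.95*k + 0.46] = 8.1*k^2 - 3.2*k + 0.95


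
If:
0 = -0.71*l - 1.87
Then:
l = -2.63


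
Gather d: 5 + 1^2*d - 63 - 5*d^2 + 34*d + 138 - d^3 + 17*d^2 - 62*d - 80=-d^3 + 12*d^2 - 27*d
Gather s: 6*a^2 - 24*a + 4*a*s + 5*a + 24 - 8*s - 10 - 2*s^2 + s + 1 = 6*a^2 - 19*a - 2*s^2 + s*(4*a - 7) + 15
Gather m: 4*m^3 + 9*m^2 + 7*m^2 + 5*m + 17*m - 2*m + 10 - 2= 4*m^3 + 16*m^2 + 20*m + 8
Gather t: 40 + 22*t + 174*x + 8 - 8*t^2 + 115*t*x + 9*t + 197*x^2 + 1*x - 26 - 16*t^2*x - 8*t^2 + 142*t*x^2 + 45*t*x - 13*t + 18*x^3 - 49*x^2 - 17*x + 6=t^2*(-16*x - 16) + t*(142*x^2 + 160*x + 18) + 18*x^3 + 148*x^2 + 158*x + 28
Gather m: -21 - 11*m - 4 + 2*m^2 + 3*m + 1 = 2*m^2 - 8*m - 24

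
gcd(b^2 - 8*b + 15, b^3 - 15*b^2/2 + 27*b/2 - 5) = b - 5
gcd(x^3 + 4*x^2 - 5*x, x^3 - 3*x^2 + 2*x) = x^2 - x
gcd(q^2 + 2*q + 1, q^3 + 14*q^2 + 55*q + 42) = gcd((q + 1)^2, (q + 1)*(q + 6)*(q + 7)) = q + 1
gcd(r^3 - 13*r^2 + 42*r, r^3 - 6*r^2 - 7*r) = r^2 - 7*r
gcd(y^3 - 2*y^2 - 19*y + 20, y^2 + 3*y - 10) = 1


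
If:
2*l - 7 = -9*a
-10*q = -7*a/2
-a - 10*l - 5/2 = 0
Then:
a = 75/88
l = -59/176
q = 105/352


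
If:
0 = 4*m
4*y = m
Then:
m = 0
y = 0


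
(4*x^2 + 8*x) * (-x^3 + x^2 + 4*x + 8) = -4*x^5 - 4*x^4 + 24*x^3 + 64*x^2 + 64*x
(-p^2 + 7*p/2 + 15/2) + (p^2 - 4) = 7*p/2 + 7/2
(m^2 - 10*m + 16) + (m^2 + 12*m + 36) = 2*m^2 + 2*m + 52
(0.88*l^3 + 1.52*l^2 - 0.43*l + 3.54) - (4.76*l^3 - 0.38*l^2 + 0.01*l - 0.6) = -3.88*l^3 + 1.9*l^2 - 0.44*l + 4.14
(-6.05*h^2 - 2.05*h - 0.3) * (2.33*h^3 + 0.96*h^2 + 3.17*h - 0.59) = -14.0965*h^5 - 10.5845*h^4 - 21.8455*h^3 - 3.217*h^2 + 0.2585*h + 0.177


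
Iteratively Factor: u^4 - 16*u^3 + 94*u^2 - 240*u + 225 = (u - 3)*(u^3 - 13*u^2 + 55*u - 75) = (u - 5)*(u - 3)*(u^2 - 8*u + 15) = (u - 5)*(u - 3)^2*(u - 5)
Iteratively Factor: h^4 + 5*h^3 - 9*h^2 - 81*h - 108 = (h + 3)*(h^3 + 2*h^2 - 15*h - 36) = (h + 3)^2*(h^2 - h - 12) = (h + 3)^3*(h - 4)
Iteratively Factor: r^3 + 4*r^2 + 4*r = (r)*(r^2 + 4*r + 4) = r*(r + 2)*(r + 2)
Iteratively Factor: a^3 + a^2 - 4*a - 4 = (a + 2)*(a^2 - a - 2) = (a + 1)*(a + 2)*(a - 2)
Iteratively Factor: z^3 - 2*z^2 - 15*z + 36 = (z + 4)*(z^2 - 6*z + 9) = (z - 3)*(z + 4)*(z - 3)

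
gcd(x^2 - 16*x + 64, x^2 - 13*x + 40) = x - 8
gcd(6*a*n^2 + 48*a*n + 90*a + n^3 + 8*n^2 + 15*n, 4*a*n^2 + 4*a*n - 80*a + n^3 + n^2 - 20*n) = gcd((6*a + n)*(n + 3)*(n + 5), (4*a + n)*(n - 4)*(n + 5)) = n + 5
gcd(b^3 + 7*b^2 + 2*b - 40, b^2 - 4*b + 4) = b - 2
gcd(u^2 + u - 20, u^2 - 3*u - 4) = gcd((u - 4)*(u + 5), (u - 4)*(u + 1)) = u - 4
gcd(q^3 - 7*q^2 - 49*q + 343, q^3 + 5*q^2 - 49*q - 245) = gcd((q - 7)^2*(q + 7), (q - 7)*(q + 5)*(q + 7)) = q^2 - 49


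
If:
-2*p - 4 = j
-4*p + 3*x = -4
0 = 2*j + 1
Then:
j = -1/2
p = -7/4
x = -11/3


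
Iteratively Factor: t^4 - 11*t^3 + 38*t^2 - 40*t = (t - 2)*(t^3 - 9*t^2 + 20*t) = (t - 4)*(t - 2)*(t^2 - 5*t) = (t - 5)*(t - 4)*(t - 2)*(t)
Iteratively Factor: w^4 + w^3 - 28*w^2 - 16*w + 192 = (w + 4)*(w^3 - 3*w^2 - 16*w + 48) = (w - 3)*(w + 4)*(w^2 - 16) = (w - 4)*(w - 3)*(w + 4)*(w + 4)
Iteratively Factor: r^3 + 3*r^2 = (r)*(r^2 + 3*r) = r^2*(r + 3)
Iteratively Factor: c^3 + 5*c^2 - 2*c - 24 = (c - 2)*(c^2 + 7*c + 12) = (c - 2)*(c + 4)*(c + 3)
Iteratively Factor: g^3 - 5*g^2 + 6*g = (g)*(g^2 - 5*g + 6) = g*(g - 2)*(g - 3)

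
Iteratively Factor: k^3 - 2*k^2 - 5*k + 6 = (k + 2)*(k^2 - 4*k + 3) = (k - 3)*(k + 2)*(k - 1)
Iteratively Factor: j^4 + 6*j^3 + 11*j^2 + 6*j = (j + 2)*(j^3 + 4*j^2 + 3*j) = j*(j + 2)*(j^2 + 4*j + 3) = j*(j + 1)*(j + 2)*(j + 3)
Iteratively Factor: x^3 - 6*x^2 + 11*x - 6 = (x - 3)*(x^2 - 3*x + 2) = (x - 3)*(x - 2)*(x - 1)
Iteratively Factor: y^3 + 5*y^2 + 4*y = (y)*(y^2 + 5*y + 4) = y*(y + 4)*(y + 1)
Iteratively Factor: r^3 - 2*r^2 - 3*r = (r)*(r^2 - 2*r - 3) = r*(r - 3)*(r + 1)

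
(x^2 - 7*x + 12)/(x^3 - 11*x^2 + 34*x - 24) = (x - 3)/(x^2 - 7*x + 6)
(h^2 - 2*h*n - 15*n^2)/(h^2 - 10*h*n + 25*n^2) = (h + 3*n)/(h - 5*n)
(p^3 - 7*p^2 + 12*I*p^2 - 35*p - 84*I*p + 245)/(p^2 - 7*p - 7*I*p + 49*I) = (p^2 + 12*I*p - 35)/(p - 7*I)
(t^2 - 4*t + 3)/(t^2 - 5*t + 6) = (t - 1)/(t - 2)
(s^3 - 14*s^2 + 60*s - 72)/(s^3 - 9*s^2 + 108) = (s - 2)/(s + 3)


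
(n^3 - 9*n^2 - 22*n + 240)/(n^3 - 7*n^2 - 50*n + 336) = (n + 5)/(n + 7)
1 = 1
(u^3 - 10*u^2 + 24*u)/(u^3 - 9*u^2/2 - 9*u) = 2*(u - 4)/(2*u + 3)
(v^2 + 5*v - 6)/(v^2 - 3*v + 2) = (v + 6)/(v - 2)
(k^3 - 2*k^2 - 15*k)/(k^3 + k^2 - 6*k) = (k - 5)/(k - 2)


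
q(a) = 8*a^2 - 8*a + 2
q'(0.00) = -8.00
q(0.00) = 2.00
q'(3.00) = 40.00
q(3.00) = 50.00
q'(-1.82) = -37.12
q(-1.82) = 43.06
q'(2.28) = 28.48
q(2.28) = 25.35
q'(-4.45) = -79.20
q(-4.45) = 196.02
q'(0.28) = -3.52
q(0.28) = 0.39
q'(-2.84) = -53.44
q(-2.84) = 89.24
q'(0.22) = -4.48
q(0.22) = 0.63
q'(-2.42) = -46.72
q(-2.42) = 68.21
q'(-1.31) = -28.96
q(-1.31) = 26.21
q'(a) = 16*a - 8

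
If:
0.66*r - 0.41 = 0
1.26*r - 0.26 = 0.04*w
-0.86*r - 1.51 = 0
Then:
No Solution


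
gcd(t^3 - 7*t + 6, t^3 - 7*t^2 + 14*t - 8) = t^2 - 3*t + 2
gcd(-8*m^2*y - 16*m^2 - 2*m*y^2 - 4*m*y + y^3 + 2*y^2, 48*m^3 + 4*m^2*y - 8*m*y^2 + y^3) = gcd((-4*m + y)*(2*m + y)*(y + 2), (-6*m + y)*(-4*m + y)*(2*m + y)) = -8*m^2 - 2*m*y + y^2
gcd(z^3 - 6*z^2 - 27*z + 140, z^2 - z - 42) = z - 7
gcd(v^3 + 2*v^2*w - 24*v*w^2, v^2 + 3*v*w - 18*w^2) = v + 6*w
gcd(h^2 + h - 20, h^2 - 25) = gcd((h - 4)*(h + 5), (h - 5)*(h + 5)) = h + 5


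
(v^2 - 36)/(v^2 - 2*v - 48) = (v - 6)/(v - 8)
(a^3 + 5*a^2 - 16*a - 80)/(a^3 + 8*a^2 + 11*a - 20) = (a - 4)/(a - 1)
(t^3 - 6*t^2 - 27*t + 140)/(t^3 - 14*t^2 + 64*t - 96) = (t^2 - 2*t - 35)/(t^2 - 10*t + 24)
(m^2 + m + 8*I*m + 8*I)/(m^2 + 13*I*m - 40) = (m + 1)/(m + 5*I)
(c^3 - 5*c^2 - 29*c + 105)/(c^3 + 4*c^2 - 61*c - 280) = (c^2 - 10*c + 21)/(c^2 - c - 56)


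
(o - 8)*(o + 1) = o^2 - 7*o - 8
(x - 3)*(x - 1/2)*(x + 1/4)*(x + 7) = x^4 + 15*x^3/4 - 177*x^2/8 + 19*x/4 + 21/8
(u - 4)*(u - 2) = u^2 - 6*u + 8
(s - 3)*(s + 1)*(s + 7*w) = s^3 + 7*s^2*w - 2*s^2 - 14*s*w - 3*s - 21*w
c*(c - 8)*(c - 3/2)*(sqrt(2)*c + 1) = sqrt(2)*c^4 - 19*sqrt(2)*c^3/2 + c^3 - 19*c^2/2 + 12*sqrt(2)*c^2 + 12*c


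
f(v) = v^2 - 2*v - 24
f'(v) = 2*v - 2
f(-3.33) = -6.25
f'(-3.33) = -8.66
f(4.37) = -13.64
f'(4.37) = 6.74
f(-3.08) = -8.35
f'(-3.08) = -8.16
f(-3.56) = -4.21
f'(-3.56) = -9.12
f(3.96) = -16.24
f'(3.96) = 5.92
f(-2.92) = -9.63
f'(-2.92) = -7.84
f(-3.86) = -1.38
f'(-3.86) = -9.72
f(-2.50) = -12.75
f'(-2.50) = -7.00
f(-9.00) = 75.00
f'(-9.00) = -20.00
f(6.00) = 0.00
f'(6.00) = 10.00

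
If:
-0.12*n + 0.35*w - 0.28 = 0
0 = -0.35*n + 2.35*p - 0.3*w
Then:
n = 2.91666666666667*w - 2.33333333333333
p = 0.562056737588652*w - 0.347517730496454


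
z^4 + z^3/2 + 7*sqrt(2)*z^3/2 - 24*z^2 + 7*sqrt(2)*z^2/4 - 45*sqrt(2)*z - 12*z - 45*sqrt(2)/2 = (z + 1/2)*(z - 3*sqrt(2))*(z + 3*sqrt(2)/2)*(z + 5*sqrt(2))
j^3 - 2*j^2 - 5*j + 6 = (j - 3)*(j - 1)*(j + 2)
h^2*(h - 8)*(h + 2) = h^4 - 6*h^3 - 16*h^2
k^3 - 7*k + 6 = (k - 2)*(k - 1)*(k + 3)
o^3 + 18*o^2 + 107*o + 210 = (o + 5)*(o + 6)*(o + 7)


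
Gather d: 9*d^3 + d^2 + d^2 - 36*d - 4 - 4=9*d^3 + 2*d^2 - 36*d - 8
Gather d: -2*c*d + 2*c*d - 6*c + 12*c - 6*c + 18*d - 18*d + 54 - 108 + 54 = 0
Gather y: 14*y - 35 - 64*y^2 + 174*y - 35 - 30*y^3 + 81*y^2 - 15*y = -30*y^3 + 17*y^2 + 173*y - 70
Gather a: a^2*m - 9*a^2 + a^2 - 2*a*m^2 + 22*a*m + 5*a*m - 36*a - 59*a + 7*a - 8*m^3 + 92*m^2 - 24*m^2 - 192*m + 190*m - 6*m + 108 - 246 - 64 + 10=a^2*(m - 8) + a*(-2*m^2 + 27*m - 88) - 8*m^3 + 68*m^2 - 8*m - 192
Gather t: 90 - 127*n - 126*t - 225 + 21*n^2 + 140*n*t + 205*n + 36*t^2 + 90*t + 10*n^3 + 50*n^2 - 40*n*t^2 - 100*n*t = 10*n^3 + 71*n^2 + 78*n + t^2*(36 - 40*n) + t*(40*n - 36) - 135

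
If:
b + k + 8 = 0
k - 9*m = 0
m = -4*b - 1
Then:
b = -1/35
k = -279/35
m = -31/35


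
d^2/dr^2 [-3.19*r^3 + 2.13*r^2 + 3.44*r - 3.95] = 4.26 - 19.14*r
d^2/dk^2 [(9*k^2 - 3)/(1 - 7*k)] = 276/(343*k^3 - 147*k^2 + 21*k - 1)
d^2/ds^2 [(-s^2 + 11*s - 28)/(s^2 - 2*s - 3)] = 2*(9*s^3 - 93*s^2 + 267*s - 271)/(s^6 - 6*s^5 + 3*s^4 + 28*s^3 - 9*s^2 - 54*s - 27)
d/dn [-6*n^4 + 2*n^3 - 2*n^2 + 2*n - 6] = -24*n^3 + 6*n^2 - 4*n + 2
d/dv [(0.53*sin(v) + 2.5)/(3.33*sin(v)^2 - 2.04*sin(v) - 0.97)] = (-1.7649*sin(v)^2 - 16.65*sin(v) + 4.5859)*cos(v)/(11.0889*sin(v)^4 - 13.5864*sin(v)^3 - 2.2986*sin(v)^2 + 3.9576*sin(v) + 0.9409)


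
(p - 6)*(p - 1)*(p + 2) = p^3 - 5*p^2 - 8*p + 12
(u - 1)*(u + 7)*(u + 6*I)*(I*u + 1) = I*u^4 - 5*u^3 + 6*I*u^3 - 30*u^2 - I*u^2 + 35*u + 36*I*u - 42*I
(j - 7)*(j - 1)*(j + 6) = j^3 - 2*j^2 - 41*j + 42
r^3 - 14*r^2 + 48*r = r*(r - 8)*(r - 6)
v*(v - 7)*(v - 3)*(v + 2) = v^4 - 8*v^3 + v^2 + 42*v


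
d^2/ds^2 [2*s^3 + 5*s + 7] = 12*s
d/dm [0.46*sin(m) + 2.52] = 0.46*cos(m)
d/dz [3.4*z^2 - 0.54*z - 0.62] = 6.8*z - 0.54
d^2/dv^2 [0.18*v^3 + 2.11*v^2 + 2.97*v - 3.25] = 1.08*v + 4.22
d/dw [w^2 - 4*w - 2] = 2*w - 4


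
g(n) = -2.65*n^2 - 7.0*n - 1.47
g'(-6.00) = 24.80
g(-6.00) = -54.87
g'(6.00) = -38.80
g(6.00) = -138.87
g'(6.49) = -41.40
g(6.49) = -158.52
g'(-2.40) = 5.72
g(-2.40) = 0.07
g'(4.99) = -33.45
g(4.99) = -102.39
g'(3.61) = -26.13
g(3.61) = -61.28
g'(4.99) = -33.45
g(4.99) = -102.39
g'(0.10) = -7.53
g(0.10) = -2.20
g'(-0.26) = -5.62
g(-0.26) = 0.17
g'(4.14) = -28.94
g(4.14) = -75.87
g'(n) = -5.3*n - 7.0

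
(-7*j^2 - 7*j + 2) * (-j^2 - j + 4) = 7*j^4 + 14*j^3 - 23*j^2 - 30*j + 8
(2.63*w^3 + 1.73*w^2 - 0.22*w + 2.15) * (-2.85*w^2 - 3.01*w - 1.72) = -7.4955*w^5 - 12.8468*w^4 - 9.1039*w^3 - 8.4409*w^2 - 6.0931*w - 3.698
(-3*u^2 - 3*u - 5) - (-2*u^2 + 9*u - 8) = -u^2 - 12*u + 3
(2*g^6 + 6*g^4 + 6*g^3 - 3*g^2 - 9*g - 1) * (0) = 0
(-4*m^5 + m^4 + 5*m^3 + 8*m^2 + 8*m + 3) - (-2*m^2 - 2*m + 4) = -4*m^5 + m^4 + 5*m^3 + 10*m^2 + 10*m - 1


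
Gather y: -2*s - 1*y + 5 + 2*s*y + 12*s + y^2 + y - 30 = 2*s*y + 10*s + y^2 - 25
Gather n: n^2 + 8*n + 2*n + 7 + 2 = n^2 + 10*n + 9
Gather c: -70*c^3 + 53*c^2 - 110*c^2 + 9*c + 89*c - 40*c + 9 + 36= -70*c^3 - 57*c^2 + 58*c + 45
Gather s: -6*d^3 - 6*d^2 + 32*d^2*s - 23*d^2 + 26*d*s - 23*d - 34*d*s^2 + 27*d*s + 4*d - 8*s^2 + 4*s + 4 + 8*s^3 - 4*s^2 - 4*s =-6*d^3 - 29*d^2 - 19*d + 8*s^3 + s^2*(-34*d - 12) + s*(32*d^2 + 53*d) + 4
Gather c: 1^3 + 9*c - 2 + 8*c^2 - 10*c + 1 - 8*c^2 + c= 0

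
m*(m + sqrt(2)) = m^2 + sqrt(2)*m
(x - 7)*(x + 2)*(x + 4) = x^3 - x^2 - 34*x - 56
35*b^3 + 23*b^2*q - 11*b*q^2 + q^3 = (-7*b + q)*(-5*b + q)*(b + q)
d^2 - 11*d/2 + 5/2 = (d - 5)*(d - 1/2)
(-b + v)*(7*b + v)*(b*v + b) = -7*b^3*v - 7*b^3 + 6*b^2*v^2 + 6*b^2*v + b*v^3 + b*v^2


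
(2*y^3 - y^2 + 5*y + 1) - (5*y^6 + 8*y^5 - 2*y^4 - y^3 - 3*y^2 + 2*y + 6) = -5*y^6 - 8*y^5 + 2*y^4 + 3*y^3 + 2*y^2 + 3*y - 5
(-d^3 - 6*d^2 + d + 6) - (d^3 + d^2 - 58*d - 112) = -2*d^3 - 7*d^2 + 59*d + 118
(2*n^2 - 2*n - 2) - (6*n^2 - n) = -4*n^2 - n - 2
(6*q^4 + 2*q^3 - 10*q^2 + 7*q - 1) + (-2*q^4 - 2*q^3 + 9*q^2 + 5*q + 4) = 4*q^4 - q^2 + 12*q + 3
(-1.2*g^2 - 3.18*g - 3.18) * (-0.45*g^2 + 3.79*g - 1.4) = 0.54*g^4 - 3.117*g^3 - 8.9412*g^2 - 7.6002*g + 4.452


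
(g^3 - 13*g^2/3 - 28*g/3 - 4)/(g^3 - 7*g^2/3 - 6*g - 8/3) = (g - 6)/(g - 4)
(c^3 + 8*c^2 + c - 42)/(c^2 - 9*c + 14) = (c^2 + 10*c + 21)/(c - 7)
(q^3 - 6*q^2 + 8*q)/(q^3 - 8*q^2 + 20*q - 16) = q/(q - 2)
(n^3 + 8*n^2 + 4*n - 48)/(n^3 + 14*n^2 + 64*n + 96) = (n - 2)/(n + 4)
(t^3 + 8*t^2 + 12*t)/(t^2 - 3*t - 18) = t*(t^2 + 8*t + 12)/(t^2 - 3*t - 18)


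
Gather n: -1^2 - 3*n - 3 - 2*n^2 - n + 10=-2*n^2 - 4*n + 6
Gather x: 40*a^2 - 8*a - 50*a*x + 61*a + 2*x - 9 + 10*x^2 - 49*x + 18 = 40*a^2 + 53*a + 10*x^2 + x*(-50*a - 47) + 9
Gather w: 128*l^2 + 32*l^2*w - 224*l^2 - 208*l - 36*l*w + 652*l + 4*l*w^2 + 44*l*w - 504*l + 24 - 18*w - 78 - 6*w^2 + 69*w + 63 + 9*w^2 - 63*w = -96*l^2 - 60*l + w^2*(4*l + 3) + w*(32*l^2 + 8*l - 12) + 9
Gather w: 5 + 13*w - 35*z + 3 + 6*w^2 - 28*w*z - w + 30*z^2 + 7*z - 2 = 6*w^2 + w*(12 - 28*z) + 30*z^2 - 28*z + 6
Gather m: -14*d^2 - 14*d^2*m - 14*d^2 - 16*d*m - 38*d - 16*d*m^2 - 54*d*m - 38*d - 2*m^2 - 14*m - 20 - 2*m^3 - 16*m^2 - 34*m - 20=-28*d^2 - 76*d - 2*m^3 + m^2*(-16*d - 18) + m*(-14*d^2 - 70*d - 48) - 40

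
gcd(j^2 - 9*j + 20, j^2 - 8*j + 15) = j - 5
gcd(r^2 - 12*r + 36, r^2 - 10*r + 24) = r - 6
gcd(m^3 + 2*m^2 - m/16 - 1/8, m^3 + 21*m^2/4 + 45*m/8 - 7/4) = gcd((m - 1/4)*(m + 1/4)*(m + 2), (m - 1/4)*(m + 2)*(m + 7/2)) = m^2 + 7*m/4 - 1/2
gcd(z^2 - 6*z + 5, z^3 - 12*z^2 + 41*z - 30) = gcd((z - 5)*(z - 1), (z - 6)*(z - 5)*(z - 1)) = z^2 - 6*z + 5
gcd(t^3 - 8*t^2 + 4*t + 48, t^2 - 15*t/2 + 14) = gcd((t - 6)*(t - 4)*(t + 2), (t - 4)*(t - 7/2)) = t - 4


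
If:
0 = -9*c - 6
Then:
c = -2/3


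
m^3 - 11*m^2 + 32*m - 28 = (m - 7)*(m - 2)^2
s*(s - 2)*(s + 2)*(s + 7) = s^4 + 7*s^3 - 4*s^2 - 28*s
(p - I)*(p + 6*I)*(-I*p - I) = -I*p^3 + 5*p^2 - I*p^2 + 5*p - 6*I*p - 6*I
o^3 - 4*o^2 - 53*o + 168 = (o - 8)*(o - 3)*(o + 7)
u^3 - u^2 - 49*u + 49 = (u - 7)*(u - 1)*(u + 7)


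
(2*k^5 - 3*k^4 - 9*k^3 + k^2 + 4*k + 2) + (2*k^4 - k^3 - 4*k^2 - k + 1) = 2*k^5 - k^4 - 10*k^3 - 3*k^2 + 3*k + 3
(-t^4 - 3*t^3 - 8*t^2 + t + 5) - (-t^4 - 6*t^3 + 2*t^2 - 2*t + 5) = 3*t^3 - 10*t^2 + 3*t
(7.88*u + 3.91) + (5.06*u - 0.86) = 12.94*u + 3.05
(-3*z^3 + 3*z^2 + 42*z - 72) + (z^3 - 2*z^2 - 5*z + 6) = -2*z^3 + z^2 + 37*z - 66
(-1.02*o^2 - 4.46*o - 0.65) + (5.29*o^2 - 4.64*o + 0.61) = 4.27*o^2 - 9.1*o - 0.04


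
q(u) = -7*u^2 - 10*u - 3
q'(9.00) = -136.00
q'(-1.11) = 5.54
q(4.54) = -192.68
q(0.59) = -11.34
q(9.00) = -660.00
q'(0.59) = -18.26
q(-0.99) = 0.04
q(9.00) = -660.00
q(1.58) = -36.27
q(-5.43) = -155.09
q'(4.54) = -73.56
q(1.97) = -49.87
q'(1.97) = -37.58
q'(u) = -14*u - 10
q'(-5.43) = 66.02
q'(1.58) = -32.12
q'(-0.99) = 3.86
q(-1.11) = -0.52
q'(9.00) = -136.00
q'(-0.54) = -2.44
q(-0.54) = 0.36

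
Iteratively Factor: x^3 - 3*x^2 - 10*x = (x + 2)*(x^2 - 5*x) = (x - 5)*(x + 2)*(x)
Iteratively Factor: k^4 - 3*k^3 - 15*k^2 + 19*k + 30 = (k + 1)*(k^3 - 4*k^2 - 11*k + 30) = (k + 1)*(k + 3)*(k^2 - 7*k + 10) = (k - 5)*(k + 1)*(k + 3)*(k - 2)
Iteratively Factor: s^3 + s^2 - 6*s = (s - 2)*(s^2 + 3*s) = (s - 2)*(s + 3)*(s)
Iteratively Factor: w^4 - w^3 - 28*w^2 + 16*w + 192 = (w + 3)*(w^3 - 4*w^2 - 16*w + 64) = (w - 4)*(w + 3)*(w^2 - 16) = (w - 4)*(w + 3)*(w + 4)*(w - 4)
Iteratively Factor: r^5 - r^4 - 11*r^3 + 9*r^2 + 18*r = (r - 3)*(r^4 + 2*r^3 - 5*r^2 - 6*r) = (r - 3)*(r + 1)*(r^3 + r^2 - 6*r) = (r - 3)*(r - 2)*(r + 1)*(r^2 + 3*r) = r*(r - 3)*(r - 2)*(r + 1)*(r + 3)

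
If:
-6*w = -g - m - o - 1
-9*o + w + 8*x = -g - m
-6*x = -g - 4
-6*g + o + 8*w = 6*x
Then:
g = 6*x - 4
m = 1592*x/87 - 997/87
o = 358*x/87 - 176/87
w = 412*x/87 - 239/87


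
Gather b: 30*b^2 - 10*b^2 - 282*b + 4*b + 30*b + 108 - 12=20*b^2 - 248*b + 96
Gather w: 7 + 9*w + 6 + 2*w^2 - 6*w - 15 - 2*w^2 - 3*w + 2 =0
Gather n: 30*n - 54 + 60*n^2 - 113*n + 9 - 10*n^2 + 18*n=50*n^2 - 65*n - 45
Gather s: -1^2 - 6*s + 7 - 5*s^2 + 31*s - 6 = -5*s^2 + 25*s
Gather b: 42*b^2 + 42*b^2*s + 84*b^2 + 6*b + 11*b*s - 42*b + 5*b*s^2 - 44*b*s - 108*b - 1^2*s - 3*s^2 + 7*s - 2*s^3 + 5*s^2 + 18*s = b^2*(42*s + 126) + b*(5*s^2 - 33*s - 144) - 2*s^3 + 2*s^2 + 24*s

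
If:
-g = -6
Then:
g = 6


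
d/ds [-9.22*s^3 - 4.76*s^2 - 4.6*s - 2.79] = -27.66*s^2 - 9.52*s - 4.6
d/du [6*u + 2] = 6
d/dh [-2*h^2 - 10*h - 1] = -4*h - 10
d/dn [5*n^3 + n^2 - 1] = n*(15*n + 2)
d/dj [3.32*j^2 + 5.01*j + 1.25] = 6.64*j + 5.01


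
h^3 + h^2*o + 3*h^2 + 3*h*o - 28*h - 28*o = (h - 4)*(h + 7)*(h + o)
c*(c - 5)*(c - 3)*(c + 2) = c^4 - 6*c^3 - c^2 + 30*c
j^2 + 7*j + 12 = (j + 3)*(j + 4)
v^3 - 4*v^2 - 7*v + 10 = (v - 5)*(v - 1)*(v + 2)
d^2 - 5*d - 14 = (d - 7)*(d + 2)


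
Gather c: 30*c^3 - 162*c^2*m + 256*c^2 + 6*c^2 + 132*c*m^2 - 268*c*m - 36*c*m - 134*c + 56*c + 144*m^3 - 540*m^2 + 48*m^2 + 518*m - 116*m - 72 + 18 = 30*c^3 + c^2*(262 - 162*m) + c*(132*m^2 - 304*m - 78) + 144*m^3 - 492*m^2 + 402*m - 54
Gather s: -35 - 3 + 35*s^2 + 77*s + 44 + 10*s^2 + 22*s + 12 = 45*s^2 + 99*s + 18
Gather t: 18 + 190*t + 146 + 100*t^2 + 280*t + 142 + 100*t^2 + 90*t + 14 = 200*t^2 + 560*t + 320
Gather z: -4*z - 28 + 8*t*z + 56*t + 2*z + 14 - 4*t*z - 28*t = 28*t + z*(4*t - 2) - 14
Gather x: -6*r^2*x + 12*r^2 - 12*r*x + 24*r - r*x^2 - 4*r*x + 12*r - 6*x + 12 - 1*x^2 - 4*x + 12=12*r^2 + 36*r + x^2*(-r - 1) + x*(-6*r^2 - 16*r - 10) + 24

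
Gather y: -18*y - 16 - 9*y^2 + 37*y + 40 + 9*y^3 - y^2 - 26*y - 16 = 9*y^3 - 10*y^2 - 7*y + 8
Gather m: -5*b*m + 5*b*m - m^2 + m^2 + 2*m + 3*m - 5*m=0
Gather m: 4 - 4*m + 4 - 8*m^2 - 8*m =-8*m^2 - 12*m + 8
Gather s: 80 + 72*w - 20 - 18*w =54*w + 60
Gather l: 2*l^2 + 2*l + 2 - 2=2*l^2 + 2*l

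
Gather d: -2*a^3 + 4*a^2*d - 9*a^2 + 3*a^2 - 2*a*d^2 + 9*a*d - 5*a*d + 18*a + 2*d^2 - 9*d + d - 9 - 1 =-2*a^3 - 6*a^2 + 18*a + d^2*(2 - 2*a) + d*(4*a^2 + 4*a - 8) - 10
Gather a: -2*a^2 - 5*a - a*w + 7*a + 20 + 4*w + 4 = -2*a^2 + a*(2 - w) + 4*w + 24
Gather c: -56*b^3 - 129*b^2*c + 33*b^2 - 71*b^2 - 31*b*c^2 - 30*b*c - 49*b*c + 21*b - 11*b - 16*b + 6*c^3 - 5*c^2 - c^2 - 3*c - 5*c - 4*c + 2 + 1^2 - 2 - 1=-56*b^3 - 38*b^2 - 6*b + 6*c^3 + c^2*(-31*b - 6) + c*(-129*b^2 - 79*b - 12)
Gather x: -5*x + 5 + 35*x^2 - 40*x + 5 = 35*x^2 - 45*x + 10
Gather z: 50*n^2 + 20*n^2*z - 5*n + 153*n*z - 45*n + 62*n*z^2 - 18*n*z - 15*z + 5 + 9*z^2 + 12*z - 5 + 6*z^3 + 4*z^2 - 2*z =50*n^2 - 50*n + 6*z^3 + z^2*(62*n + 13) + z*(20*n^2 + 135*n - 5)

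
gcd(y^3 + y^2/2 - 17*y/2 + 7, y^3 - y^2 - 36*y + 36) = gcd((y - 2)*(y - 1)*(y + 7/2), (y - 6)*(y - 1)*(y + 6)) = y - 1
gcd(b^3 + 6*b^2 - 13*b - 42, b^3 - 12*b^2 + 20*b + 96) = b + 2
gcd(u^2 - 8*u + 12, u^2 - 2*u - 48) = 1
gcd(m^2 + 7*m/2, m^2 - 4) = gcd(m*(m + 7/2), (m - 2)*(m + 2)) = 1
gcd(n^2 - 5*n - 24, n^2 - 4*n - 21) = n + 3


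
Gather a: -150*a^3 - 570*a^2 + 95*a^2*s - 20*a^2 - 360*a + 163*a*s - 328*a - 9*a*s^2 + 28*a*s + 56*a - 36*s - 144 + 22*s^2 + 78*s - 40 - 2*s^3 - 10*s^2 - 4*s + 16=-150*a^3 + a^2*(95*s - 590) + a*(-9*s^2 + 191*s - 632) - 2*s^3 + 12*s^2 + 38*s - 168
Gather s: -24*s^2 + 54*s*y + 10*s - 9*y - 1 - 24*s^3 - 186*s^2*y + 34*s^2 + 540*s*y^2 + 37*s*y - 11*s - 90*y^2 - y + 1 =-24*s^3 + s^2*(10 - 186*y) + s*(540*y^2 + 91*y - 1) - 90*y^2 - 10*y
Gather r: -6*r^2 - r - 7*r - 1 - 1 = -6*r^2 - 8*r - 2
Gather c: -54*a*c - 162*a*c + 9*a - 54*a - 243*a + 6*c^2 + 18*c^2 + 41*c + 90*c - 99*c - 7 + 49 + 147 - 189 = -288*a + 24*c^2 + c*(32 - 216*a)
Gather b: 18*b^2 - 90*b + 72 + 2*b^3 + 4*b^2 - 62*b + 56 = 2*b^3 + 22*b^2 - 152*b + 128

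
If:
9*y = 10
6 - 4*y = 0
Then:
No Solution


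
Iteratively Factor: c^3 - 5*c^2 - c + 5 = (c + 1)*(c^2 - 6*c + 5) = (c - 5)*(c + 1)*(c - 1)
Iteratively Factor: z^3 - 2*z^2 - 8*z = (z)*(z^2 - 2*z - 8) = z*(z + 2)*(z - 4)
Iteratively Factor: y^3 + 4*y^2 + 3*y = (y)*(y^2 + 4*y + 3) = y*(y + 1)*(y + 3)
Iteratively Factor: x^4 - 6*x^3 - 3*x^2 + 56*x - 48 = (x - 1)*(x^3 - 5*x^2 - 8*x + 48) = (x - 1)*(x + 3)*(x^2 - 8*x + 16) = (x - 4)*(x - 1)*(x + 3)*(x - 4)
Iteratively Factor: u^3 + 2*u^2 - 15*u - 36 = (u + 3)*(u^2 - u - 12) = (u + 3)^2*(u - 4)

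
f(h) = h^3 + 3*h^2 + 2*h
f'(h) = 3*h^2 + 6*h + 2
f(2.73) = 48.17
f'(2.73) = 40.74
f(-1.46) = 0.36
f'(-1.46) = -0.37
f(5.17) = 228.72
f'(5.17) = 113.21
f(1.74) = 17.83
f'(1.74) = 21.52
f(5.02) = 212.15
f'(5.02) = 107.72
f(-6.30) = -143.58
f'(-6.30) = 83.27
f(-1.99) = 0.02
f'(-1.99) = 1.94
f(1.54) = 13.85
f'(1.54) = 18.35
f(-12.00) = -1320.00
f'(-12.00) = 362.00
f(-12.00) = -1320.00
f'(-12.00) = 362.00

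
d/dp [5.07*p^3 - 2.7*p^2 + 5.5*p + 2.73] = 15.21*p^2 - 5.4*p + 5.5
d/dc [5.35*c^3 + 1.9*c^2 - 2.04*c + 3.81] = 16.05*c^2 + 3.8*c - 2.04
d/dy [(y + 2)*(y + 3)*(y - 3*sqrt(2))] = 3*y^2 - 6*sqrt(2)*y + 10*y - 15*sqrt(2) + 6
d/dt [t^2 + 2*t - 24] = 2*t + 2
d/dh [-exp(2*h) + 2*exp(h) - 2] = 2*(1 - exp(h))*exp(h)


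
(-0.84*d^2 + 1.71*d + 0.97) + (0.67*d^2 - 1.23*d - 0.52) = -0.17*d^2 + 0.48*d + 0.45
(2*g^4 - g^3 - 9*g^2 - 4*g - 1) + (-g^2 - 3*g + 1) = 2*g^4 - g^3 - 10*g^2 - 7*g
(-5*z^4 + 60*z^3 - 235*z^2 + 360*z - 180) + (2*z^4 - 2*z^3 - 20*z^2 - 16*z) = -3*z^4 + 58*z^3 - 255*z^2 + 344*z - 180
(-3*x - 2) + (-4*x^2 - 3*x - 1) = -4*x^2 - 6*x - 3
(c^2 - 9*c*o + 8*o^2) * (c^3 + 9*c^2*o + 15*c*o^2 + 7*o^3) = c^5 - 58*c^3*o^2 - 56*c^2*o^3 + 57*c*o^4 + 56*o^5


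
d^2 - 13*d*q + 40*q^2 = (d - 8*q)*(d - 5*q)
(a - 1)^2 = a^2 - 2*a + 1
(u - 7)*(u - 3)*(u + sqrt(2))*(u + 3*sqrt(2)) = u^4 - 10*u^3 + 4*sqrt(2)*u^3 - 40*sqrt(2)*u^2 + 27*u^2 - 60*u + 84*sqrt(2)*u + 126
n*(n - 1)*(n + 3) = n^3 + 2*n^2 - 3*n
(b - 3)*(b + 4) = b^2 + b - 12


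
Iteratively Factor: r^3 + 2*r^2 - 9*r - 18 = (r + 3)*(r^2 - r - 6) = (r - 3)*(r + 3)*(r + 2)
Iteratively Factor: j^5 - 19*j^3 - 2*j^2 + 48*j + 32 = (j - 2)*(j^4 + 2*j^3 - 15*j^2 - 32*j - 16) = (j - 2)*(j + 1)*(j^3 + j^2 - 16*j - 16) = (j - 2)*(j + 1)*(j + 4)*(j^2 - 3*j - 4) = (j - 4)*(j - 2)*(j + 1)*(j + 4)*(j + 1)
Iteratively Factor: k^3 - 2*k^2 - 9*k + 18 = (k - 3)*(k^2 + k - 6) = (k - 3)*(k - 2)*(k + 3)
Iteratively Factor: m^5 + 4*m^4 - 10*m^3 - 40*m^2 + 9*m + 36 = (m + 4)*(m^4 - 10*m^2 + 9) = (m - 3)*(m + 4)*(m^3 + 3*m^2 - m - 3) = (m - 3)*(m - 1)*(m + 4)*(m^2 + 4*m + 3) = (m - 3)*(m - 1)*(m + 1)*(m + 4)*(m + 3)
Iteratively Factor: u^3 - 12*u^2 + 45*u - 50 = (u - 5)*(u^2 - 7*u + 10) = (u - 5)^2*(u - 2)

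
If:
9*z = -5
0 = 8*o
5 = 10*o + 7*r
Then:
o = 0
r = 5/7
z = -5/9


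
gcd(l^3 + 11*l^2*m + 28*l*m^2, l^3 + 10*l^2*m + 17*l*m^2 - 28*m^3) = l^2 + 11*l*m + 28*m^2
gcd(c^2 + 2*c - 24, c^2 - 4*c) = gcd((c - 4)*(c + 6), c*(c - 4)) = c - 4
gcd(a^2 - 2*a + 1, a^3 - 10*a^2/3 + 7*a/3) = a - 1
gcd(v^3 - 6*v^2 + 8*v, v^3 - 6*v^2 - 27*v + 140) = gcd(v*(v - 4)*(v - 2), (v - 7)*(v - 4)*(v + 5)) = v - 4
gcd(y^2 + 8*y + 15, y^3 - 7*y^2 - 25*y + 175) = y + 5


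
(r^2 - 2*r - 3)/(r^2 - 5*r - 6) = (r - 3)/(r - 6)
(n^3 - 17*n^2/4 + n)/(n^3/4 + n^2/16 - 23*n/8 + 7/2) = 4*n*(4*n^2 - 17*n + 4)/(4*n^3 + n^2 - 46*n + 56)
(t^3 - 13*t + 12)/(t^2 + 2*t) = (t^3 - 13*t + 12)/(t*(t + 2))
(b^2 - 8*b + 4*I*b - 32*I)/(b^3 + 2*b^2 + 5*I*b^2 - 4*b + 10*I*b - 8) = (b - 8)/(b^2 + b*(2 + I) + 2*I)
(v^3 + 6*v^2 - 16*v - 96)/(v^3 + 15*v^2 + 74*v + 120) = (v - 4)/(v + 5)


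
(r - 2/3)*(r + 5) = r^2 + 13*r/3 - 10/3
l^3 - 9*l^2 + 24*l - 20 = (l - 5)*(l - 2)^2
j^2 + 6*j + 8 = (j + 2)*(j + 4)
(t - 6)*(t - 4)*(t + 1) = t^3 - 9*t^2 + 14*t + 24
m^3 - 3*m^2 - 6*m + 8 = (m - 4)*(m - 1)*(m + 2)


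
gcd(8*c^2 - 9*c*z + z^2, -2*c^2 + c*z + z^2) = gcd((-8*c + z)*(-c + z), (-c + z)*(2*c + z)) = -c + z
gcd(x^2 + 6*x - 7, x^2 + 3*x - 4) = x - 1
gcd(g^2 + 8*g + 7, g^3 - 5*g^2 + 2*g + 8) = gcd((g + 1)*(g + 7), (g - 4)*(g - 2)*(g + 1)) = g + 1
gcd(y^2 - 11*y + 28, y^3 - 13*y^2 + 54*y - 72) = y - 4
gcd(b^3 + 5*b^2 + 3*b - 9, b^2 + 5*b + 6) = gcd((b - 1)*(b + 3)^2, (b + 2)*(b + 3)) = b + 3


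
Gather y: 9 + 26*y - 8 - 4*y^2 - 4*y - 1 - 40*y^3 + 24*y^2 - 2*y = -40*y^3 + 20*y^2 + 20*y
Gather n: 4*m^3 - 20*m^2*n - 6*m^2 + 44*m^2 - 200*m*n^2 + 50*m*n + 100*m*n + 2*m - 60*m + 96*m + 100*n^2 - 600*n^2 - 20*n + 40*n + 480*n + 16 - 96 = 4*m^3 + 38*m^2 + 38*m + n^2*(-200*m - 500) + n*(-20*m^2 + 150*m + 500) - 80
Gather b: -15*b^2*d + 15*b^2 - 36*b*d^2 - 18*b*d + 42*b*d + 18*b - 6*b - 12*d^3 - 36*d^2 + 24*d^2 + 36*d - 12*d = b^2*(15 - 15*d) + b*(-36*d^2 + 24*d + 12) - 12*d^3 - 12*d^2 + 24*d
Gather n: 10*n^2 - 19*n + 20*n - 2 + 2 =10*n^2 + n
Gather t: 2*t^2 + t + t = 2*t^2 + 2*t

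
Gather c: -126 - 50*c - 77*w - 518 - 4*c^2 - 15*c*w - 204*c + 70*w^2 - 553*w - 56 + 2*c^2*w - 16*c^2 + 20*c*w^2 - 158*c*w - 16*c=c^2*(2*w - 20) + c*(20*w^2 - 173*w - 270) + 70*w^2 - 630*w - 700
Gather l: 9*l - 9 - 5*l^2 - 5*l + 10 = -5*l^2 + 4*l + 1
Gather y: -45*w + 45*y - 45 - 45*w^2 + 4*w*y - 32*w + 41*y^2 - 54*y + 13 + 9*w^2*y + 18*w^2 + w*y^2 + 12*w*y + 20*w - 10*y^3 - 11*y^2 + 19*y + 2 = -27*w^2 - 57*w - 10*y^3 + y^2*(w + 30) + y*(9*w^2 + 16*w + 10) - 30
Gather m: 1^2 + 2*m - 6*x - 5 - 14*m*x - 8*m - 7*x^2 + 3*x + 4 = m*(-14*x - 6) - 7*x^2 - 3*x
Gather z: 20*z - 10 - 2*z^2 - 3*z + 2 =-2*z^2 + 17*z - 8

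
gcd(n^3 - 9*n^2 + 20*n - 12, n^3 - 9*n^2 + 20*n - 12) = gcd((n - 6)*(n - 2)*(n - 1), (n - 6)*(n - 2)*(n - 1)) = n^3 - 9*n^2 + 20*n - 12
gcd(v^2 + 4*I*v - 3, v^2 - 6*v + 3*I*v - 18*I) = v + 3*I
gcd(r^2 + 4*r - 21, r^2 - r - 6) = r - 3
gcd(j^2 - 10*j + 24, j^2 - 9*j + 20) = j - 4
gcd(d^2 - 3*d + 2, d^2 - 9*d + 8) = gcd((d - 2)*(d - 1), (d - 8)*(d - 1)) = d - 1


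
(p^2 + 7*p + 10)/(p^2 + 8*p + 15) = (p + 2)/(p + 3)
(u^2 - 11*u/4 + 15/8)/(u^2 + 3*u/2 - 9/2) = (u - 5/4)/(u + 3)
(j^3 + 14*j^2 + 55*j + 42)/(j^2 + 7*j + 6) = j + 7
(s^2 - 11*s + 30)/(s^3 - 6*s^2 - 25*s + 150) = 1/(s + 5)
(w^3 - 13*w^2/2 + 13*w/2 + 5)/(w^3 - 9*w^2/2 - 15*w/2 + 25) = (2*w + 1)/(2*w + 5)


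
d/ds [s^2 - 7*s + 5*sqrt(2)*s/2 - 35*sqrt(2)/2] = 2*s - 7 + 5*sqrt(2)/2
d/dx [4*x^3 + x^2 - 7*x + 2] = 12*x^2 + 2*x - 7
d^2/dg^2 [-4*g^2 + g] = -8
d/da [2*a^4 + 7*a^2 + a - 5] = 8*a^3 + 14*a + 1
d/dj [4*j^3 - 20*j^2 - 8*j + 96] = 12*j^2 - 40*j - 8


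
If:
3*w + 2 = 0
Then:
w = -2/3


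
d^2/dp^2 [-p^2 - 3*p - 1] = -2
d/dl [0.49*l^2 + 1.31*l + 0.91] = 0.98*l + 1.31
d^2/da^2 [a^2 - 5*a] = 2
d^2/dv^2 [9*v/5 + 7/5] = 0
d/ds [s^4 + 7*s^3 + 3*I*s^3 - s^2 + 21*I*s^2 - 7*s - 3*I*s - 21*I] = 4*s^3 + s^2*(21 + 9*I) + s*(-2 + 42*I) - 7 - 3*I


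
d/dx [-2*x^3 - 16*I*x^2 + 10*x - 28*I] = -6*x^2 - 32*I*x + 10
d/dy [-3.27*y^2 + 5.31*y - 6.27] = 5.31 - 6.54*y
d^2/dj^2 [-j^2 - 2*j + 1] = -2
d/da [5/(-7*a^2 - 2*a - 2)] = 10*(7*a + 1)/(7*a^2 + 2*a + 2)^2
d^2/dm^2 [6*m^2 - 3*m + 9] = 12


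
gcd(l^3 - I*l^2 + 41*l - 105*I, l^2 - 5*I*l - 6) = l - 3*I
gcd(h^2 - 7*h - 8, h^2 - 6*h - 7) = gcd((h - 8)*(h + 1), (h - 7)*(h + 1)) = h + 1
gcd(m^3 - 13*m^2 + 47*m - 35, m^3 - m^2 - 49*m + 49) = m^2 - 8*m + 7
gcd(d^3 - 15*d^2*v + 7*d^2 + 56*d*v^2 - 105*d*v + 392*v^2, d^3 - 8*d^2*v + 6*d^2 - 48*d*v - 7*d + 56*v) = -d^2 + 8*d*v - 7*d + 56*v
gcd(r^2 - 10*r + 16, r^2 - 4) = r - 2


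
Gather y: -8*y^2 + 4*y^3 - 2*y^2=4*y^3 - 10*y^2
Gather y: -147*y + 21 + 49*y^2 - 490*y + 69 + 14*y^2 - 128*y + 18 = 63*y^2 - 765*y + 108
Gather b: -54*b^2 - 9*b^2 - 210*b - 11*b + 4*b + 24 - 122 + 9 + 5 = -63*b^2 - 217*b - 84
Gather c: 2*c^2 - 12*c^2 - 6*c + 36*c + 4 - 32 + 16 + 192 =-10*c^2 + 30*c + 180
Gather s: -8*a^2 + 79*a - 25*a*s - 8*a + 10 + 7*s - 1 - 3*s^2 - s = -8*a^2 + 71*a - 3*s^2 + s*(6 - 25*a) + 9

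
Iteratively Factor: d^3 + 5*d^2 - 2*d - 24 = (d + 3)*(d^2 + 2*d - 8) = (d - 2)*(d + 3)*(d + 4)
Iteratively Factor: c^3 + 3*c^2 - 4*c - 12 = (c - 2)*(c^2 + 5*c + 6) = (c - 2)*(c + 3)*(c + 2)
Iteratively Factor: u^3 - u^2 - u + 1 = (u + 1)*(u^2 - 2*u + 1) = (u - 1)*(u + 1)*(u - 1)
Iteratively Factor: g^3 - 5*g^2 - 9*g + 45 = (g + 3)*(g^2 - 8*g + 15) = (g - 5)*(g + 3)*(g - 3)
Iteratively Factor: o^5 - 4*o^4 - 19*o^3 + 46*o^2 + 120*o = (o)*(o^4 - 4*o^3 - 19*o^2 + 46*o + 120) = o*(o - 5)*(o^3 + o^2 - 14*o - 24) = o*(o - 5)*(o - 4)*(o^2 + 5*o + 6) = o*(o - 5)*(o - 4)*(o + 3)*(o + 2)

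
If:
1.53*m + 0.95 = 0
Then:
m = -0.62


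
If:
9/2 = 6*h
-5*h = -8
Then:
No Solution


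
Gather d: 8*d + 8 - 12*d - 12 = -4*d - 4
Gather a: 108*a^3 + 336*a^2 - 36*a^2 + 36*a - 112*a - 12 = 108*a^3 + 300*a^2 - 76*a - 12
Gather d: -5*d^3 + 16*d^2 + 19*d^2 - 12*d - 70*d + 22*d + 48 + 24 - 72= -5*d^3 + 35*d^2 - 60*d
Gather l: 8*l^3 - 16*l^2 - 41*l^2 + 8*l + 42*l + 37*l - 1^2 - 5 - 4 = 8*l^3 - 57*l^2 + 87*l - 10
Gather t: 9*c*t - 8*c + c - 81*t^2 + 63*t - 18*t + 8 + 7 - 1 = -7*c - 81*t^2 + t*(9*c + 45) + 14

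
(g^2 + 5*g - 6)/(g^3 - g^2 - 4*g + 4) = (g + 6)/(g^2 - 4)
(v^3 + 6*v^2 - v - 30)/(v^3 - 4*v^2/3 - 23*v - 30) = 3*(v^2 + 3*v - 10)/(3*v^2 - 13*v - 30)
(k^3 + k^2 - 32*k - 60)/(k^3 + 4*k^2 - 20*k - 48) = (k^2 - k - 30)/(k^2 + 2*k - 24)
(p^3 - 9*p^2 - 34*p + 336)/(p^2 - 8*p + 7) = (p^2 - 2*p - 48)/(p - 1)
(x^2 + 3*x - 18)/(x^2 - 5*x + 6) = (x + 6)/(x - 2)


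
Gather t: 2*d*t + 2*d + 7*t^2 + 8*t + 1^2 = 2*d + 7*t^2 + t*(2*d + 8) + 1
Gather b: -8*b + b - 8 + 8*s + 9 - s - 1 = -7*b + 7*s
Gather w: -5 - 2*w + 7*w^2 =7*w^2 - 2*w - 5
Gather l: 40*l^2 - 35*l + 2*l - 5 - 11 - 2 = 40*l^2 - 33*l - 18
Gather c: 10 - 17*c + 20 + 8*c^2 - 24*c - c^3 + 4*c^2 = -c^3 + 12*c^2 - 41*c + 30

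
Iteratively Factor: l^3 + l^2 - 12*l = (l + 4)*(l^2 - 3*l) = l*(l + 4)*(l - 3)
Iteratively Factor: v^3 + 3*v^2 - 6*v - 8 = (v + 4)*(v^2 - v - 2) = (v + 1)*(v + 4)*(v - 2)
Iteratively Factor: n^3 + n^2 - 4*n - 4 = (n - 2)*(n^2 + 3*n + 2) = (n - 2)*(n + 2)*(n + 1)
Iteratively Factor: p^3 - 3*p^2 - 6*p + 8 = (p + 2)*(p^2 - 5*p + 4) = (p - 4)*(p + 2)*(p - 1)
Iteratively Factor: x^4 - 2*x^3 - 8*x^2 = (x)*(x^3 - 2*x^2 - 8*x) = x*(x - 4)*(x^2 + 2*x) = x^2*(x - 4)*(x + 2)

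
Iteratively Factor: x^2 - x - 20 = (x - 5)*(x + 4)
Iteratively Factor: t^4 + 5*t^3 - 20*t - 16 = (t + 4)*(t^3 + t^2 - 4*t - 4) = (t - 2)*(t + 4)*(t^2 + 3*t + 2) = (t - 2)*(t + 1)*(t + 4)*(t + 2)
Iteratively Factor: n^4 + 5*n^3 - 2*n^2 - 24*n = (n)*(n^3 + 5*n^2 - 2*n - 24) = n*(n + 3)*(n^2 + 2*n - 8) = n*(n - 2)*(n + 3)*(n + 4)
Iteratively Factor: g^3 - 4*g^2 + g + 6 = (g - 3)*(g^2 - g - 2) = (g - 3)*(g + 1)*(g - 2)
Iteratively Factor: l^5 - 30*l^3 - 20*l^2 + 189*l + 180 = (l + 1)*(l^4 - l^3 - 29*l^2 + 9*l + 180) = (l + 1)*(l + 3)*(l^3 - 4*l^2 - 17*l + 60) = (l + 1)*(l + 3)*(l + 4)*(l^2 - 8*l + 15) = (l - 5)*(l + 1)*(l + 3)*(l + 4)*(l - 3)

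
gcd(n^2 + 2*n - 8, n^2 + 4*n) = n + 4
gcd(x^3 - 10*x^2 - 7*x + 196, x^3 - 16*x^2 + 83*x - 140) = x - 7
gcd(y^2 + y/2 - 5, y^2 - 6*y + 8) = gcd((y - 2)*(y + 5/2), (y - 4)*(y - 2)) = y - 2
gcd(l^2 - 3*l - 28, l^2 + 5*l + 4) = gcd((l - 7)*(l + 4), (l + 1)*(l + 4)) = l + 4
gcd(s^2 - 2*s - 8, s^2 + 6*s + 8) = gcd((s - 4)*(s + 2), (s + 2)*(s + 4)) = s + 2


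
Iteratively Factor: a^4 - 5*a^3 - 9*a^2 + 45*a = (a - 3)*(a^3 - 2*a^2 - 15*a) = (a - 5)*(a - 3)*(a^2 + 3*a) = (a - 5)*(a - 3)*(a + 3)*(a)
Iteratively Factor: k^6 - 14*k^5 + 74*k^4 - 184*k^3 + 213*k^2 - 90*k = (k - 2)*(k^5 - 12*k^4 + 50*k^3 - 84*k^2 + 45*k) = k*(k - 2)*(k^4 - 12*k^3 + 50*k^2 - 84*k + 45) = k*(k - 3)*(k - 2)*(k^3 - 9*k^2 + 23*k - 15) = k*(k - 3)*(k - 2)*(k - 1)*(k^2 - 8*k + 15) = k*(k - 3)^2*(k - 2)*(k - 1)*(k - 5)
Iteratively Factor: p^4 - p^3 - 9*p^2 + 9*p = (p)*(p^3 - p^2 - 9*p + 9) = p*(p + 3)*(p^2 - 4*p + 3) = p*(p - 1)*(p + 3)*(p - 3)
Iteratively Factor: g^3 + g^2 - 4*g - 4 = (g + 1)*(g^2 - 4) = (g - 2)*(g + 1)*(g + 2)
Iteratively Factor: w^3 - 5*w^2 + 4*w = (w - 1)*(w^2 - 4*w) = (w - 4)*(w - 1)*(w)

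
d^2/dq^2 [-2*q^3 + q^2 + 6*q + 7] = 2 - 12*q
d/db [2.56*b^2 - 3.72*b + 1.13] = 5.12*b - 3.72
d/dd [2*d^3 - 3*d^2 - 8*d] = 6*d^2 - 6*d - 8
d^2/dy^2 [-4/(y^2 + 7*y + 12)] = 8*(y^2 + 7*y - (2*y + 7)^2 + 12)/(y^2 + 7*y + 12)^3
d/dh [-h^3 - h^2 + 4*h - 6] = -3*h^2 - 2*h + 4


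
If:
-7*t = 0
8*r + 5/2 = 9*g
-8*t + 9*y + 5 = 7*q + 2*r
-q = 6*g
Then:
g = -12*y/53 - 15/106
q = 72*y/53 + 45/53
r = -27*y/106 - 25/53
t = 0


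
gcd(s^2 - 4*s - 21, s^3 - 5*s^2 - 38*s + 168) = s - 7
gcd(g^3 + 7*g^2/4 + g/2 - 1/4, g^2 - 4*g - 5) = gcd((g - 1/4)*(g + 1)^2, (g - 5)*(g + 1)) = g + 1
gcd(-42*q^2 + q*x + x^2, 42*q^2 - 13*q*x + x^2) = -6*q + x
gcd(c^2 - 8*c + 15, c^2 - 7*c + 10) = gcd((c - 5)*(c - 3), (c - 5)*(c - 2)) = c - 5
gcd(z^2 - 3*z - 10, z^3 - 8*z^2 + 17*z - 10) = z - 5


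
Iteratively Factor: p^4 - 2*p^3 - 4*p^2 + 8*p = (p - 2)*(p^3 - 4*p) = (p - 2)*(p + 2)*(p^2 - 2*p) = (p - 2)^2*(p + 2)*(p)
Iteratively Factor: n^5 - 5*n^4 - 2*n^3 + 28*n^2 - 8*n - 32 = (n + 1)*(n^4 - 6*n^3 + 4*n^2 + 24*n - 32) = (n + 1)*(n + 2)*(n^3 - 8*n^2 + 20*n - 16) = (n - 2)*(n + 1)*(n + 2)*(n^2 - 6*n + 8) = (n - 2)^2*(n + 1)*(n + 2)*(n - 4)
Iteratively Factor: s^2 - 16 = (s - 4)*(s + 4)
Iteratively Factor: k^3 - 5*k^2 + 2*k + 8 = (k - 2)*(k^2 - 3*k - 4) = (k - 2)*(k + 1)*(k - 4)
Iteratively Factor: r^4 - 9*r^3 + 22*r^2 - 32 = (r - 2)*(r^3 - 7*r^2 + 8*r + 16) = (r - 4)*(r - 2)*(r^2 - 3*r - 4) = (r - 4)^2*(r - 2)*(r + 1)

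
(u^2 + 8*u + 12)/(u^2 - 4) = (u + 6)/(u - 2)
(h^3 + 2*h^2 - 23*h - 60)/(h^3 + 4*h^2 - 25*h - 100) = (h + 3)/(h + 5)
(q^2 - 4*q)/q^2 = (q - 4)/q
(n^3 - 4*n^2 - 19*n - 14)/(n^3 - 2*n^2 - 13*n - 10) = (n - 7)/(n - 5)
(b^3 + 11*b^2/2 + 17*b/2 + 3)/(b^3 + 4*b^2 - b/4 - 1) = 2*(b^2 + 5*b + 6)/(2*b^2 + 7*b - 4)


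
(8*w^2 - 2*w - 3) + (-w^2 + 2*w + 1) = 7*w^2 - 2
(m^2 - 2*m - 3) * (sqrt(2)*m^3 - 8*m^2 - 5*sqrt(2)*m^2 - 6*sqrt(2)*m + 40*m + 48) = sqrt(2)*m^5 - 7*sqrt(2)*m^4 - 8*m^4 + sqrt(2)*m^3 + 56*m^3 - 8*m^2 + 27*sqrt(2)*m^2 - 216*m + 18*sqrt(2)*m - 144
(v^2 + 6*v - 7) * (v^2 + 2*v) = v^4 + 8*v^3 + 5*v^2 - 14*v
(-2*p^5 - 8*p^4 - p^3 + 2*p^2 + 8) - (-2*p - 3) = -2*p^5 - 8*p^4 - p^3 + 2*p^2 + 2*p + 11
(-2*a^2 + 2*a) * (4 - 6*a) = 12*a^3 - 20*a^2 + 8*a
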